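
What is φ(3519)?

First factor: 3519 = 3**2 · 17 · 23.
φ(3^2) = 3^2 − 3^1 = 9 − 3 = 6.
φ(17) = 17 − 1 = 16.
φ(23) = 23 − 1 = 22.
φ(3519) = 6 × 16 × 22 = 2112.

2112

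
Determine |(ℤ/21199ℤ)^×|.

First factor: 21199 = 17 * 29 * 43.
φ(21199) = 21199 · (1 − 1/17) · (1 − 1/29) · (1 − 1/43)
       = 21199 · 18816/21199 = 18816.

18816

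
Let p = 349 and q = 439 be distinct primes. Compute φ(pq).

152424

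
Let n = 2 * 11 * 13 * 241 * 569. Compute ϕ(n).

16358400

φ(2) = 2 − 1 = 1.
φ(11) = 11 − 1 = 10.
φ(13) = 13 − 1 = 12.
φ(241) = 241 − 1 = 240.
φ(569) = 569 − 1 = 568.
Since φ is multiplicative, φ(39218894) = 1 · 10 · 12 · 240 · 568 = 16358400.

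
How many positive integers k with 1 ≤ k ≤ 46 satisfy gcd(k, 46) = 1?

46 = 2 * 23.
φ(2) = 2 − 1 = 1.
φ(23) = 23 − 1 = 22.
φ(46) = 1 × 22 = 22.

22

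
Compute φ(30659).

Factor 30659: 30659 = 23 · 31 · 43.
φ(23) = 23 − 1 = 22.
φ(31) = 31 − 1 = 30.
φ(43) = 43 − 1 = 42.
φ(30659) = 22 × 30 × 42 = 27720.

27720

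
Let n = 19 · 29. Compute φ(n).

φ(551) = 551 · (1 − 1/19) · (1 − 1/29)
       = 551 · 504/551 = 504.

504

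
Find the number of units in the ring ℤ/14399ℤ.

10560

Prime factorization: 14399 = 7 · 11^2 · 17.
φ(7) = 7 − 1 = 6.
φ(11^2) = 11^2 − 11^1 = 121 − 11 = 110.
φ(17) = 17 − 1 = 16.
Since φ is multiplicative, φ(14399) = 6 · 110 · 16 = 10560.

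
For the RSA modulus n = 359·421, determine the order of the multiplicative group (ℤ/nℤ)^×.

150360

φ(n) = (p − 1)(q − 1) = (359−1)(421−1) = 358·420 = 150360.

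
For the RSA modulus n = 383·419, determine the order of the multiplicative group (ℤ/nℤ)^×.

φ(383) = 383 − 1 = 382.
φ(419) = 419 − 1 = 418.
φ(160477) = 382 × 418 = 159676.

159676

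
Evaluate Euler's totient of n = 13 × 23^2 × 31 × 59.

10565280

φ(12578033) = 12578033 · (1 − 1/13) · (1 − 1/23) · (1 − 1/31) · (1 − 1/59)
       = 12578033 · 459360/546871 = 10565280.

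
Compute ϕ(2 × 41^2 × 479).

φ(1610398) = 1610398 · (1 − 1/2) · (1 − 1/41) · (1 − 1/479)
       = 1610398 · 19120/39278 = 783920.

783920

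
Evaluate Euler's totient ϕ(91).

72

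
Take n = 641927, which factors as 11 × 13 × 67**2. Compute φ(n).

530640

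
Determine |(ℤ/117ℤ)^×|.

117 = 3**2 * 13.
φ(117) = 117 · (1 − 1/3) · (1 − 1/13)
       = 117 · 24/39 = 72.

72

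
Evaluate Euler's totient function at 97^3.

903264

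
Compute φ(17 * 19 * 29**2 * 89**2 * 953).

φ(17) = 17 − 1 = 16.
φ(19) = 19 − 1 = 18.
φ(29^2) = 29^2 − 29^1 = 841 − 29 = 812.
φ(89^2) = 89^2 − 89^1 = 7921 − 89 = 7832.
φ(953) = 953 − 1 = 952.
Since φ is multiplicative, φ(2050555045459) = 16 · 18 · 812 · 7832 · 952 = 1743645302784.

1743645302784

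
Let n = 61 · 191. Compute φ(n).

11400

φ(61) = 61 − 1 = 60.
φ(191) = 191 − 1 = 190.
Since φ is multiplicative, φ(11651) = 60 · 190 = 11400.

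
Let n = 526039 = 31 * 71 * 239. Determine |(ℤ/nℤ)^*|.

499800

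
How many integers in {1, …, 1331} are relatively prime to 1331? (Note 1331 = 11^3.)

1210

φ(1331) = 1331 · (1 − 1/11)
       = 1331 · 10/11 = 1210.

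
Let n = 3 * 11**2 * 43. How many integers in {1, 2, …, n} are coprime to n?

9240

φ(3) = 3 − 1 = 2.
φ(11^2) = 11^1·(11−1) = 11·10 = 110.
φ(43) = 43 − 1 = 42.
Since φ is multiplicative, φ(15609) = 2 · 110 · 42 = 9240.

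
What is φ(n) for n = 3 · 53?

104

φ(159) = 159 · (1 − 1/3) · (1 − 1/53)
       = 159 · 104/159 = 104.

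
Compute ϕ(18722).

7920

First factor: 18722 = 2 · 11 · 23 · 37.
φ(18722) = 18722 · (1 − 1/2) · (1 − 1/11) · (1 − 1/23) · (1 − 1/37)
       = 18722 · 7920/18722 = 7920.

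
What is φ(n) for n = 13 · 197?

2352

φ(2561) = 2561 · (1 − 1/13) · (1 − 1/197)
       = 2561 · 2352/2561 = 2352.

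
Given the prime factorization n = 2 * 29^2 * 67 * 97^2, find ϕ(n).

499048704

φ(2) = 2 − 1 = 1.
φ(29^2) = 29^1·(29−1) = 29·28 = 812.
φ(67) = 67 − 1 = 66.
φ(97^2) = 97^2 − 97^1 = 9409 − 97 = 9312.
Multiply: 1 · 812 · 66 · 9312 = 499048704.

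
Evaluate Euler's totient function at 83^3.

564898

φ(83^3) = 83^2·(83−1) = 6889·82 = 564898.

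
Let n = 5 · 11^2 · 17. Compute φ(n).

7040

φ(5) = 5 − 1 = 4.
φ(11^2) = 11^1·(11−1) = 11·10 = 110.
φ(17) = 17 − 1 = 16.
φ(10285) = 4 × 110 × 16 = 7040.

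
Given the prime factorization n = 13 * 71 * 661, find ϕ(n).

554400

φ(13) = 13 − 1 = 12.
φ(71) = 71 − 1 = 70.
φ(661) = 661 − 1 = 660.
Since φ is multiplicative, φ(610103) = 12 · 70 · 660 = 554400.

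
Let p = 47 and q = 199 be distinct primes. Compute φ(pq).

9108

φ(47) = 47 − 1 = 46.
φ(199) = 199 − 1 = 198.
φ(9353) = 46 × 198 = 9108.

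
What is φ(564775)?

Factor 564775: 564775 = 5^2 · 19 · 29 · 41.
φ(564775) = 564775 · (1 − 1/5) · (1 − 1/19) · (1 − 1/29) · (1 − 1/41)
       = 564775 · 80640/112955 = 403200.

403200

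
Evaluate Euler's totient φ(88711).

88711 = 7 · 19 · 23 · 29.
φ(88711) = 88711 · (1 − 1/7) · (1 − 1/19) · (1 − 1/23) · (1 − 1/29)
       = 88711 · 66528/88711 = 66528.

66528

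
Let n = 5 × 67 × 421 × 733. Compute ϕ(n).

81164160

φ(5) = 5 − 1 = 4.
φ(67) = 67 − 1 = 66.
φ(421) = 421 − 1 = 420.
φ(733) = 733 − 1 = 732.
Multiply: 4 · 66 · 420 · 732 = 81164160.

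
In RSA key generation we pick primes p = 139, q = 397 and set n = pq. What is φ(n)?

54648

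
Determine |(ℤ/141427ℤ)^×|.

110880

Prime factorization: 141427 = 11 × 13 × 23 × 43.
φ(141427) = 141427 · (1 − 1/11) · (1 − 1/13) · (1 − 1/23) · (1 − 1/43)
       = 141427 · 110880/141427 = 110880.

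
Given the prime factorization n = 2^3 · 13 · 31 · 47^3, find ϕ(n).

φ(334725352) = 334725352 · (1 − 1/2) · (1 − 1/13) · (1 − 1/31) · (1 − 1/47)
       = 334725352 · 16560/37882 = 146324160.

146324160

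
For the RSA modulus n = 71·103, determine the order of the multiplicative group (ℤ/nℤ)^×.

φ(7313) = 7313 · (1 − 1/71) · (1 − 1/103)
       = 7313 · 7140/7313 = 7140.

7140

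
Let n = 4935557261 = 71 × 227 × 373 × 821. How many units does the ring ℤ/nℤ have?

φ(4935557261) = 4935557261 · (1 − 1/71) · (1 − 1/227) · (1 − 1/373) · (1 − 1/821)
       = 4935557261 · 4825732800/4935557261 = 4825732800.

4825732800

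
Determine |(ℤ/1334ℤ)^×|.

616

Factor 1334: 1334 = 2 · 23 · 29.
φ(1334) = 1334 · (1 − 1/2) · (1 − 1/23) · (1 − 1/29)
       = 1334 · 616/1334 = 616.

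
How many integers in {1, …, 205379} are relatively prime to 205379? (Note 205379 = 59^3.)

φ(59^3) = 59^3 − 59^2 = 205379 − 3481 = 201898.

201898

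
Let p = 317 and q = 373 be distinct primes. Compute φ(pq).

φ(pq) = (p−1)(q−1) = 316 · 372 = 117552.

117552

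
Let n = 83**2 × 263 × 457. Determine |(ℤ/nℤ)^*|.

813126432

φ(83^2) = 83^1·(83−1) = 83·82 = 6806.
φ(263) = 263 − 1 = 262.
φ(457) = 457 − 1 = 456.
Multiply: 6806 · 262 · 456 = 813126432.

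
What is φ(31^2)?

930

φ(961) = 961 · (1 − 1/31)
       = 961 · 30/31 = 930.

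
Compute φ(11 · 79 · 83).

63960

φ(11) = 11 − 1 = 10.
φ(79) = 79 − 1 = 78.
φ(83) = 83 − 1 = 82.
φ(72127) = 10 × 78 × 82 = 63960.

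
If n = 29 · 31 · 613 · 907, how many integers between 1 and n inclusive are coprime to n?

465756480

φ(499835909) = 499835909 · (1 − 1/29) · (1 − 1/31) · (1 − 1/613) · (1 − 1/907)
       = 499835909 · 465756480/499835909 = 465756480.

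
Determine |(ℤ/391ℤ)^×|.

First factor: 391 = 17 × 23.
φ(391) = 391 · (1 − 1/17) · (1 − 1/23)
       = 391 · 352/391 = 352.

352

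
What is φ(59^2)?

3422

φ(3481) = 3481 · (1 − 1/59)
       = 3481 · 58/59 = 3422.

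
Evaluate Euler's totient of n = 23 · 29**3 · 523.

270425232

φ(293375281) = 293375281 · (1 − 1/23) · (1 − 1/29) · (1 − 1/523)
       = 293375281 · 321552/348841 = 270425232.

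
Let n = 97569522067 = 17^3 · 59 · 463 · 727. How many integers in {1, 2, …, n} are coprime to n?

89954815104

φ(97569522067) = 97569522067 · (1 − 1/17) · (1 − 1/59) · (1 − 1/463) · (1 − 1/727)
       = 97569522067 · 311262336/337610803 = 89954815104.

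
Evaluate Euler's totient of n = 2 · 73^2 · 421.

φ(2) = 2 − 1 = 1.
φ(73^2) = 73^2 − 73^1 = 5329 − 73 = 5256.
φ(421) = 421 − 1 = 420.
φ(4487018) = 1 × 5256 × 420 = 2207520.

2207520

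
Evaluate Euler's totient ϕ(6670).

First factor: 6670 = 2 · 5 · 23 · 29.
φ(2) = 2 − 1 = 1.
φ(5) = 5 − 1 = 4.
φ(23) = 23 − 1 = 22.
φ(29) = 29 − 1 = 28.
Since φ is multiplicative, φ(6670) = 1 · 4 · 22 · 28 = 2464.

2464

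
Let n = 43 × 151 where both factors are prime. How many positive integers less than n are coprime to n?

φ(pq) = (p−1)(q−1) = 42 · 150 = 6300.

6300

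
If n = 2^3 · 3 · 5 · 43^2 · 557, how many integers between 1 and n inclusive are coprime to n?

φ(123587160) = 123587160 · (1 − 1/2) · (1 − 1/3) · (1 − 1/5) · (1 − 1/43) · (1 − 1/557)
       = 123587160 · 186816/718530 = 32132352.

32132352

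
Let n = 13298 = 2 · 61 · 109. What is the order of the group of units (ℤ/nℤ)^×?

6480

φ(13298) = 13298 · (1 − 1/2) · (1 − 1/61) · (1 − 1/109)
       = 13298 · 6480/13298 = 6480.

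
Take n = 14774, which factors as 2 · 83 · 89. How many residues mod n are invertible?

7216

φ(2) = 2 − 1 = 1.
φ(83) = 83 − 1 = 82.
φ(89) = 89 − 1 = 88.
Since φ is multiplicative, φ(14774) = 1 · 82 · 88 = 7216.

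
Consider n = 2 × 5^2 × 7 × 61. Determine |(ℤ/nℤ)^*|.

φ(2) = 2 − 1 = 1.
φ(5^2) = 5^1·(5−1) = 5·4 = 20.
φ(7) = 7 − 1 = 6.
φ(61) = 61 − 1 = 60.
Multiply: 1 · 20 · 6 · 60 = 7200.

7200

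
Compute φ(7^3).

294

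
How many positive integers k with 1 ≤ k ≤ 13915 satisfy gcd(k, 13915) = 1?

9680

First factor: 13915 = 5 · 11^2 · 23.
φ(5) = 5 − 1 = 4.
φ(11^2) = 11^2 − 11^1 = 121 − 11 = 110.
φ(23) = 23 − 1 = 22.
Since φ is multiplicative, φ(13915) = 4 · 110 · 22 = 9680.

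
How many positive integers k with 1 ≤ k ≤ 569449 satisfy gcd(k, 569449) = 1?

483840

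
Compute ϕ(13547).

First factor: 13547 = 19 × 23 × 31.
φ(13547) = 13547 · (1 − 1/19) · (1 − 1/23) · (1 − 1/31)
       = 13547 · 11880/13547 = 11880.

11880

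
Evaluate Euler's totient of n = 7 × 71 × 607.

φ(7) = 7 − 1 = 6.
φ(71) = 71 − 1 = 70.
φ(607) = 607 − 1 = 606.
φ(301679) = 6 × 70 × 606 = 254520.

254520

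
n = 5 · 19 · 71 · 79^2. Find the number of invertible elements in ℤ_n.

31056480

φ(42095545) = 42095545 · (1 − 1/5) · (1 − 1/19) · (1 − 1/71) · (1 − 1/79)
       = 42095545 · 393120/532855 = 31056480.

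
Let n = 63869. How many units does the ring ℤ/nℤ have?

55488

63869 = 13 · 17^3.
φ(13) = 13 − 1 = 12.
φ(17^3) = 17^3 − 17^2 = 4913 − 289 = 4624.
Since φ is multiplicative, φ(63869) = 12 · 4624 = 55488.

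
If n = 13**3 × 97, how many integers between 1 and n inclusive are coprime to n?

194688

φ(213109) = 213109 · (1 − 1/13) · (1 − 1/97)
       = 213109 · 1152/1261 = 194688.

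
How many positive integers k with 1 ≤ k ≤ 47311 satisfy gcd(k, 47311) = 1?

38720

First factor: 47311 = 11^2 * 17 * 23.
φ(11^2) = 11^1·(11−1) = 11·10 = 110.
φ(17) = 17 − 1 = 16.
φ(23) = 23 − 1 = 22.
Multiply: 110 · 16 · 22 = 38720.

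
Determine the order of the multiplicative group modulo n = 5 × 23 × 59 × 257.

φ(1743745) = 1743745 · (1 − 1/5) · (1 − 1/23) · (1 − 1/59) · (1 − 1/257)
       = 1743745 · 1306624/1743745 = 1306624.

1306624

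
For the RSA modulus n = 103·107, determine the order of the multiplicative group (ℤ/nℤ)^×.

φ(pq) = (p−1)(q−1) = 102 · 106 = 10812.

10812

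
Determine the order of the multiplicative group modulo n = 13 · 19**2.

φ(4693) = 4693 · (1 − 1/13) · (1 − 1/19)
       = 4693 · 216/247 = 4104.

4104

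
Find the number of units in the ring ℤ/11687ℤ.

10080

First factor: 11687 = 13 × 29 × 31.
φ(13) = 13 − 1 = 12.
φ(29) = 29 − 1 = 28.
φ(31) = 31 − 1 = 30.
Since φ is multiplicative, φ(11687) = 12 · 28 · 30 = 10080.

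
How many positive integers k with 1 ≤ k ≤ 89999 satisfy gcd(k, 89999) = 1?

First factor: 89999 = 7 × 13 × 23 × 43.
φ(7) = 7 − 1 = 6.
φ(13) = 13 − 1 = 12.
φ(23) = 23 − 1 = 22.
φ(43) = 43 − 1 = 42.
Multiply: 6 · 12 · 22 · 42 = 66528.

66528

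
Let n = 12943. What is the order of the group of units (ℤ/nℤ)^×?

10836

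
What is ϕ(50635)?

50635 = 5 · 13 · 19 · 41.
φ(5) = 5 − 1 = 4.
φ(13) = 13 − 1 = 12.
φ(19) = 19 − 1 = 18.
φ(41) = 41 − 1 = 40.
Since φ is multiplicative, φ(50635) = 4 · 12 · 18 · 40 = 34560.

34560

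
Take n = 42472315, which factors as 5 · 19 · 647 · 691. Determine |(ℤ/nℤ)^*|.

32093280

φ(42472315) = 42472315 · (1 − 1/5) · (1 − 1/19) · (1 − 1/647) · (1 − 1/691)
       = 42472315 · 32093280/42472315 = 32093280.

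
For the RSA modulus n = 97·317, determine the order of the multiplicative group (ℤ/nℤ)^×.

φ(pq) = (p−1)(q−1) = 96 · 316 = 30336.

30336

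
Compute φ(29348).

12320

First factor: 29348 = 2**2 · 11 · 23 · 29.
φ(29348) = 29348 · (1 − 1/2) · (1 − 1/11) · (1 − 1/23) · (1 − 1/29)
       = 29348 · 6160/14674 = 12320.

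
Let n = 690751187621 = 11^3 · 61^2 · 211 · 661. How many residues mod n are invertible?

613803960000

φ(690751187621) = 690751187621 · (1 − 1/11) · (1 − 1/61) · (1 − 1/211) · (1 − 1/661)
       = 690751187621 · 83160000/93585041 = 613803960000.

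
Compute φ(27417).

15552

First factor: 27417 = 3 × 13 × 19 × 37.
φ(3) = 3 − 1 = 2.
φ(13) = 13 − 1 = 12.
φ(19) = 19 − 1 = 18.
φ(37) = 37 − 1 = 36.
Since φ is multiplicative, φ(27417) = 2 · 12 · 18 · 36 = 15552.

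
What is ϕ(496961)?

422400

Prime factorization: 496961 = 17 × 23 × 31 × 41.
φ(496961) = 496961 · (1 − 1/17) · (1 − 1/23) · (1 − 1/31) · (1 − 1/41)
       = 496961 · 422400/496961 = 422400.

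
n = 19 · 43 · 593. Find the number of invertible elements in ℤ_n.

447552

φ(484481) = 484481 · (1 − 1/19) · (1 − 1/43) · (1 − 1/593)
       = 484481 · 447552/484481 = 447552.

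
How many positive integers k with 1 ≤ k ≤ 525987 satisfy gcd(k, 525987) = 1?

First factor: 525987 = 3**3 · 7 · 11**2 · 23.
φ(525987) = 525987 · (1 − 1/3) · (1 − 1/7) · (1 − 1/11) · (1 − 1/23)
       = 525987 · 2640/5313 = 261360.

261360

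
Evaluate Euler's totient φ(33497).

Prime factorization: 33497 = 19 * 41 * 43.
φ(19) = 19 − 1 = 18.
φ(41) = 41 − 1 = 40.
φ(43) = 43 − 1 = 42.
Since φ is multiplicative, φ(33497) = 18 · 40 · 42 = 30240.

30240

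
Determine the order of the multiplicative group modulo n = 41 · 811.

φ(33251) = 33251 · (1 − 1/41) · (1 − 1/811)
       = 33251 · 32400/33251 = 32400.

32400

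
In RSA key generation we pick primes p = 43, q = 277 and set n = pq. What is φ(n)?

11592

For distinct primes, φ(pq) = (p−1)(q−1) = 42 × 276 = 11592.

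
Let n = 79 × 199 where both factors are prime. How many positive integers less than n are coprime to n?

φ(79) = 79 − 1 = 78.
φ(199) = 199 − 1 = 198.
Since φ is multiplicative, φ(15721) = 78 · 198 = 15444.

15444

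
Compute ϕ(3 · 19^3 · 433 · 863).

4839502464

φ(3) = 3 − 1 = 2.
φ(19^3) = 19^3 − 19^2 = 6859 − 361 = 6498.
φ(433) = 433 − 1 = 432.
φ(863) = 863 − 1 = 862.
Multiply: 2 · 6498 · 432 · 862 = 4839502464.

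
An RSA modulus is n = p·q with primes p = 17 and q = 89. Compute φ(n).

1408

For distinct primes, φ(pq) = (p−1)(q−1) = 16 × 88 = 1408.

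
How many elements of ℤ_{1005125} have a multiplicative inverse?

Factor 1005125: 1005125 = 5^3 × 11 × 17 × 43.
φ(5^3) = 5^2·(5−1) = 25·4 = 100.
φ(11) = 11 − 1 = 10.
φ(17) = 17 − 1 = 16.
φ(43) = 43 − 1 = 42.
Since φ is multiplicative, φ(1005125) = 100 · 10 · 16 · 42 = 672000.

672000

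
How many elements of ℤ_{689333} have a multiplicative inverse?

591360

First factor: 689333 = 17 * 23 * 41 * 43.
φ(689333) = 689333 · (1 − 1/17) · (1 − 1/23) · (1 − 1/41) · (1 − 1/43)
       = 689333 · 591360/689333 = 591360.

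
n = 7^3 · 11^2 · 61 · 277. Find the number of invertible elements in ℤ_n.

535550400

φ(701276191) = 701276191 · (1 − 1/7) · (1 − 1/11) · (1 − 1/61) · (1 − 1/277)
       = 701276191 · 993600/1301069 = 535550400.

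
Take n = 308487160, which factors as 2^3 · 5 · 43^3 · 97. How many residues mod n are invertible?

φ(308487160) = 308487160 · (1 − 1/2) · (1 − 1/5) · (1 − 1/43) · (1 − 1/97)
       = 308487160 · 16128/41710 = 119282688.

119282688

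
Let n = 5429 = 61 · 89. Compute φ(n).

5280

φ(61) = 61 − 1 = 60.
φ(89) = 89 − 1 = 88.
Since φ is multiplicative, φ(5429) = 60 · 88 = 5280.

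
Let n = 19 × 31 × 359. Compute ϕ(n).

193320

φ(19) = 19 − 1 = 18.
φ(31) = 31 − 1 = 30.
φ(359) = 359 − 1 = 358.
Since φ is multiplicative, φ(211451) = 18 · 30 · 358 = 193320.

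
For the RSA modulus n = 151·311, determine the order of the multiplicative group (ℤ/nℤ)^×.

46500

φ(n) = (p − 1)(q − 1) = (151−1)(311−1) = 150·310 = 46500.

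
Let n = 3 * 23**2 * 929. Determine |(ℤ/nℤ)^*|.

φ(1474323) = 1474323 · (1 − 1/3) · (1 − 1/23) · (1 − 1/929)
       = 1474323 · 40832/64101 = 939136.

939136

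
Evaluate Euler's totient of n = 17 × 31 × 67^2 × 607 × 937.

1203949992960

φ(17) = 17 − 1 = 16.
φ(31) = 31 − 1 = 30.
φ(67^2) = 67^2 − 67^1 = 4489 − 67 = 4422.
φ(607) = 607 − 1 = 606.
φ(937) = 937 − 1 = 936.
Multiply: 16 · 30 · 4422 · 606 · 936 = 1203949992960.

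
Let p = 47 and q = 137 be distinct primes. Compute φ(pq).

6256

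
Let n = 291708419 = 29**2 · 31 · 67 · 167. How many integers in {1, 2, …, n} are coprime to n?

φ(291708419) = 291708419 · (1 − 1/29) · (1 − 1/31) · (1 − 1/67) · (1 − 1/167)
       = 291708419 · 9203040/10058911 = 266888160.

266888160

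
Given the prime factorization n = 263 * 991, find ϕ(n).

259380

φ(260633) = 260633 · (1 − 1/263) · (1 − 1/991)
       = 260633 · 259380/260633 = 259380.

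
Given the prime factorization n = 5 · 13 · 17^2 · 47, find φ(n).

600576

φ(882895) = 882895 · (1 − 1/5) · (1 − 1/13) · (1 − 1/17) · (1 − 1/47)
       = 882895 · 35328/51935 = 600576.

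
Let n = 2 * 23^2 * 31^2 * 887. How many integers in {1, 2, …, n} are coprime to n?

φ(901846606) = 901846606 · (1 − 1/2) · (1 − 1/23) · (1 − 1/31) · (1 − 1/887)
       = 901846606 · 584760/1264862 = 416933880.

416933880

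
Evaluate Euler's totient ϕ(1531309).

1531309 = 13**3 * 17 * 41.
φ(13^3) = 13^2·(13−1) = 169·12 = 2028.
φ(17) = 17 − 1 = 16.
φ(41) = 41 − 1 = 40.
Since φ is multiplicative, φ(1531309) = 2028 · 16 · 40 = 1297920.

1297920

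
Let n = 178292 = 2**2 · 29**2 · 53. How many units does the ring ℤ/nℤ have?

84448

φ(178292) = 178292 · (1 − 1/2) · (1 − 1/29) · (1 − 1/53)
       = 178292 · 1456/3074 = 84448.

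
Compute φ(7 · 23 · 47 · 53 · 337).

φ(7) = 7 − 1 = 6.
φ(23) = 23 − 1 = 22.
φ(47) = 47 − 1 = 46.
φ(53) = 53 − 1 = 52.
φ(337) = 337 − 1 = 336.
Since φ is multiplicative, φ(135154187) = 6 · 22 · 46 · 52 · 336 = 106089984.

106089984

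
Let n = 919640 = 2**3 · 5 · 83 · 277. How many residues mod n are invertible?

362112

φ(919640) = 919640 · (1 − 1/2) · (1 − 1/5) · (1 − 1/83) · (1 − 1/277)
       = 919640 · 90528/229910 = 362112.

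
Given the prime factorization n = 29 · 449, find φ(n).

φ(29) = 29 − 1 = 28.
φ(449) = 449 − 1 = 448.
Since φ is multiplicative, φ(13021) = 28 · 448 = 12544.

12544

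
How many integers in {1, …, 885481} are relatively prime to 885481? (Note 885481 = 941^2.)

884540

φ(941^2) = 941^2 − 941^1 = 885481 − 941 = 884540.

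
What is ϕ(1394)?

640

Factor 1394: 1394 = 2 * 17 * 41.
φ(2) = 2 − 1 = 1.
φ(17) = 17 − 1 = 16.
φ(41) = 41 − 1 = 40.
Since φ is multiplicative, φ(1394) = 1 · 16 · 40 = 640.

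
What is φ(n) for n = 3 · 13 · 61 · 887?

φ(3) = 3 − 1 = 2.
φ(13) = 13 − 1 = 12.
φ(61) = 61 − 1 = 60.
φ(887) = 887 − 1 = 886.
Multiply: 2 · 12 · 60 · 886 = 1275840.

1275840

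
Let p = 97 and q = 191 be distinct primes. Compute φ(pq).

18240

φ(n) = (p − 1)(q − 1) = (97−1)(191−1) = 96·190 = 18240.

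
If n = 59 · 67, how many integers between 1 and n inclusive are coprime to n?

φ(3953) = 3953 · (1 − 1/59) · (1 − 1/67)
       = 3953 · 3828/3953 = 3828.

3828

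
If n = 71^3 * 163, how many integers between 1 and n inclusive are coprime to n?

φ(71^3) = 71^3 − 71^2 = 357911 − 5041 = 352870.
φ(163) = 163 − 1 = 162.
Since φ is multiplicative, φ(58339493) = 352870 · 162 = 57164940.

57164940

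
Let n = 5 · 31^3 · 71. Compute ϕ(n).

8072400

φ(10575805) = 10575805 · (1 − 1/5) · (1 − 1/31) · (1 − 1/71)
       = 10575805 · 8400/11005 = 8072400.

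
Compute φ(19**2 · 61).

φ(19^2) = 19^2 − 19^1 = 361 − 19 = 342.
φ(61) = 61 − 1 = 60.
φ(22021) = 342 × 60 = 20520.

20520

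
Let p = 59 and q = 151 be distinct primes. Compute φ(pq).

8700

For distinct primes, φ(pq) = (p−1)(q−1) = 58 × 150 = 8700.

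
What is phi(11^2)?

110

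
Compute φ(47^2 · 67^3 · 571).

365110301160

φ(379364101657) = 379364101657 · (1 − 1/47) · (1 − 1/67) · (1 − 1/571)
       = 379364101657 · 1730520/1798079 = 365110301160.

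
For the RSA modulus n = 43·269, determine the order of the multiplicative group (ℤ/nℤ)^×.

11256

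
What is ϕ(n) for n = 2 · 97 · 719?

φ(139486) = 139486 · (1 − 1/2) · (1 − 1/97) · (1 − 1/719)
       = 139486 · 68928/139486 = 68928.

68928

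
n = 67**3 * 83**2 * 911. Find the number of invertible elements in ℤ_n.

φ(67^3) = 67^3 − 67^2 = 300763 − 4489 = 296274.
φ(83^2) = 83^2 − 83^1 = 6889 − 83 = 6806.
φ(911) = 911 − 1 = 910.
φ(1887552195677) = 296274 × 6806 × 910 = 1834961168040.

1834961168040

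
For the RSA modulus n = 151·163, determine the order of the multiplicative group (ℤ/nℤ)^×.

For distinct primes, φ(pq) = (p−1)(q−1) = 150 × 162 = 24300.

24300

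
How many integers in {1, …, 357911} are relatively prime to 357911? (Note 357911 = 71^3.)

φ(71^3) = 71^2·(71−1) = 5041·70 = 352870.

352870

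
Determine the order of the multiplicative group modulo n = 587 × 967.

φ(567629) = 567629 · (1 − 1/587) · (1 − 1/967)
       = 567629 · 566076/567629 = 566076.

566076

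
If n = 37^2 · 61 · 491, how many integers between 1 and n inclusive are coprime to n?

φ(37^2) = 37^2 − 37^1 = 1369 − 37 = 1332.
φ(61) = 61 − 1 = 60.
φ(491) = 491 − 1 = 490.
Multiply: 1332 · 60 · 490 = 39160800.

39160800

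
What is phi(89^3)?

697048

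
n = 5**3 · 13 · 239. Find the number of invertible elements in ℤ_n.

φ(388375) = 388375 · (1 − 1/5) · (1 − 1/13) · (1 − 1/239)
       = 388375 · 11424/15535 = 285600.

285600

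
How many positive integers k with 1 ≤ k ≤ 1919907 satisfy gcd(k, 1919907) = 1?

1108800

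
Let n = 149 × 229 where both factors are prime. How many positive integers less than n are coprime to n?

φ(149) = 149 − 1 = 148.
φ(229) = 229 − 1 = 228.
Multiply: 148 · 228 = 33744.

33744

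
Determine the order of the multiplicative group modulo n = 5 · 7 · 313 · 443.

3309696

φ(5) = 5 − 1 = 4.
φ(7) = 7 − 1 = 6.
φ(313) = 313 − 1 = 312.
φ(443) = 443 − 1 = 442.
Since φ is multiplicative, φ(4853065) = 4 · 6 · 312 · 442 = 3309696.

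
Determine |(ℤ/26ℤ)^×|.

26 = 2 * 13.
φ(26) = 26 · (1 − 1/2) · (1 − 1/13)
       = 26 · 12/26 = 12.

12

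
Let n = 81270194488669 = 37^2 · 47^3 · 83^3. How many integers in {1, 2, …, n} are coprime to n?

76458858435504

φ(81270194488669) = 81270194488669 · (1 − 1/37) · (1 − 1/47) · (1 − 1/83)
       = 81270194488669 · 135792/144337 = 76458858435504.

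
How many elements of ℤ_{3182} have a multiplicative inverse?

First factor: 3182 = 2 * 37 * 43.
φ(3182) = 3182 · (1 − 1/2) · (1 − 1/37) · (1 − 1/43)
       = 3182 · 1512/3182 = 1512.

1512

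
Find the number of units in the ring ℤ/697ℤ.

640

Factor 697: 697 = 17 * 41.
φ(697) = 697 · (1 − 1/17) · (1 − 1/41)
       = 697 · 640/697 = 640.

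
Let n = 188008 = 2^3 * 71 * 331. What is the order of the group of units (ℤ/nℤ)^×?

φ(188008) = 188008 · (1 − 1/2) · (1 − 1/71) · (1 − 1/331)
       = 188008 · 23100/47002 = 92400.

92400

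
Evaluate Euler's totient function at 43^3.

77658

φ(79507) = 79507 · (1 − 1/43)
       = 79507 · 42/43 = 77658.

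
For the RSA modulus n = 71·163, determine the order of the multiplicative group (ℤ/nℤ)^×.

For distinct primes, φ(pq) = (p−1)(q−1) = 70 × 162 = 11340.

11340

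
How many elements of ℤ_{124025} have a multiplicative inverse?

88000

Factor 124025: 124025 = 5^2 × 11^2 × 41.
φ(5^2) = 5^2 − 5^1 = 25 − 5 = 20.
φ(11^2) = 11^1·(11−1) = 11·10 = 110.
φ(41) = 41 − 1 = 40.
φ(124025) = 20 × 110 × 40 = 88000.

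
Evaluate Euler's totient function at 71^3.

352870

φ(357911) = 357911 · (1 − 1/71)
       = 357911 · 70/71 = 352870.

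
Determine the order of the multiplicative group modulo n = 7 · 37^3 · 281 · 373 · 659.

φ(24490845496957) = 24490845496957 · (1 − 1/7) · (1 − 1/37) · (1 − 1/281) · (1 − 1/373) · (1 − 1/659)
       = 24490845496957 · 14804052480/17889587653 = 20266747845120.

20266747845120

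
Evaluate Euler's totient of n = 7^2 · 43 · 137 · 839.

201039552

φ(7^2) = 7^2 − 7^1 = 49 − 7 = 42.
φ(43) = 43 − 1 = 42.
φ(137) = 137 − 1 = 136.
φ(839) = 839 − 1 = 838.
Multiply: 42 · 42 · 136 · 838 = 201039552.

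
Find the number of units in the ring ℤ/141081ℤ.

Prime factorization: 141081 = 3 · 31 · 37 · 41.
φ(141081) = 141081 · (1 − 1/3) · (1 − 1/31) · (1 − 1/37) · (1 − 1/41)
       = 141081 · 86400/141081 = 86400.

86400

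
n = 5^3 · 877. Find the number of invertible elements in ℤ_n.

87600

φ(5^3) = 5^3 − 5^2 = 125 − 25 = 100.
φ(877) = 877 − 1 = 876.
φ(109625) = 100 × 876 = 87600.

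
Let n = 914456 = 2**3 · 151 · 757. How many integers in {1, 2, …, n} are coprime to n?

453600

φ(914456) = 914456 · (1 − 1/2) · (1 − 1/151) · (1 − 1/757)
       = 914456 · 113400/228614 = 453600.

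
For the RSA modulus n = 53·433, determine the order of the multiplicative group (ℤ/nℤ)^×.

For distinct primes, φ(pq) = (p−1)(q−1) = 52 × 432 = 22464.

22464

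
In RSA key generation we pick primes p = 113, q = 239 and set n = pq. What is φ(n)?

26656

φ(n) = (p − 1)(q − 1) = (113−1)(239−1) = 112·238 = 26656.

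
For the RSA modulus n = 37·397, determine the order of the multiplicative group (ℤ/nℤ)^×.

14256

φ(pq) = (p−1)(q−1) = 36 · 396 = 14256.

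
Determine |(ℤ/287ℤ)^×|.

287 = 7 * 41.
φ(287) = 287 · (1 − 1/7) · (1 − 1/41)
       = 287 · 240/287 = 240.

240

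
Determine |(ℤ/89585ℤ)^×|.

63360

First factor: 89585 = 5 · 19 · 23 · 41.
φ(89585) = 89585 · (1 − 1/5) · (1 − 1/19) · (1 − 1/23) · (1 − 1/41)
       = 89585 · 63360/89585 = 63360.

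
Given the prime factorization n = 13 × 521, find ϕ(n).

6240

φ(6773) = 6773 · (1 − 1/13) · (1 − 1/521)
       = 6773 · 6240/6773 = 6240.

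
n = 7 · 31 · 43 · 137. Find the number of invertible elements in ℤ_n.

φ(7) = 7 − 1 = 6.
φ(31) = 31 − 1 = 30.
φ(43) = 43 − 1 = 42.
φ(137) = 137 − 1 = 136.
Since φ is multiplicative, φ(1278347) = 6 · 30 · 42 · 136 = 1028160.

1028160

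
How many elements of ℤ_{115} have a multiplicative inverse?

Factor 115: 115 = 5 · 23.
φ(5) = 5 − 1 = 4.
φ(23) = 23 − 1 = 22.
Since φ is multiplicative, φ(115) = 4 · 22 = 88.

88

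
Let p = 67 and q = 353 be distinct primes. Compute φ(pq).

φ(67) = 67 − 1 = 66.
φ(353) = 353 − 1 = 352.
Since φ is multiplicative, φ(23651) = 66 · 352 = 23232.

23232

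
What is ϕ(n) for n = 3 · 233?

φ(699) = 699 · (1 − 1/3) · (1 − 1/233)
       = 699 · 464/699 = 464.

464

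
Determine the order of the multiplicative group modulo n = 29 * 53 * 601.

873600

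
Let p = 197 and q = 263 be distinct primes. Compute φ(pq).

φ(197) = 197 − 1 = 196.
φ(263) = 263 − 1 = 262.
Multiply: 196 · 262 = 51352.

51352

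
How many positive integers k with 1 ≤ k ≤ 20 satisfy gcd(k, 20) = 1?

Factor 20: 20 = 2**2 * 5.
φ(2^2) = 2^1·(2−1) = 2·1 = 2.
φ(5) = 5 − 1 = 4.
φ(20) = 2 × 4 = 8.

8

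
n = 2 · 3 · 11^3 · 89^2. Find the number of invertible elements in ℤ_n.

φ(2) = 2 − 1 = 1.
φ(3) = 3 − 1 = 2.
φ(11^3) = 11^2·(11−1) = 121·10 = 1210.
φ(89^2) = 89^1·(89−1) = 89·88 = 7832.
Since φ is multiplicative, φ(63257106) = 1 · 2 · 1210 · 7832 = 18953440.

18953440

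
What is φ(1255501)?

Prime factorization: 1255501 = 13^2 × 17 × 19 × 23.
φ(13^2) = 13^1·(13−1) = 13·12 = 156.
φ(17) = 17 − 1 = 16.
φ(19) = 19 − 1 = 18.
φ(23) = 23 − 1 = 22.
Since φ is multiplicative, φ(1255501) = 156 · 16 · 18 · 22 = 988416.

988416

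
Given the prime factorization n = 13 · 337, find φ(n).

4032

φ(4381) = 4381 · (1 − 1/13) · (1 − 1/337)
       = 4381 · 4032/4381 = 4032.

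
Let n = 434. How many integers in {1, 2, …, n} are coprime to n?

180

Factor 434: 434 = 2 * 7 * 31.
φ(434) = 434 · (1 − 1/2) · (1 − 1/7) · (1 − 1/31)
       = 434 · 180/434 = 180.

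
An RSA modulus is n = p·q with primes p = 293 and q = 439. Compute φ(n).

127896

φ(n) = (p − 1)(q − 1) = (293−1)(439−1) = 292·438 = 127896.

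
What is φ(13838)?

First factor: 13838 = 2 × 11 × 17 × 37.
φ(2) = 2 − 1 = 1.
φ(11) = 11 − 1 = 10.
φ(17) = 17 − 1 = 16.
φ(37) = 37 − 1 = 36.
φ(13838) = 1 × 10 × 16 × 36 = 5760.

5760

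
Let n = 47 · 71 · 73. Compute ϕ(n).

φ(47) = 47 − 1 = 46.
φ(71) = 71 − 1 = 70.
φ(73) = 73 − 1 = 72.
φ(243601) = 46 × 70 × 72 = 231840.

231840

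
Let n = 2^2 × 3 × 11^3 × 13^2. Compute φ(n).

755040

φ(2^2) = 2^2 − 2^1 = 4 − 2 = 2.
φ(3) = 3 − 1 = 2.
φ(11^3) = 11^3 − 11^2 = 1331 − 121 = 1210.
φ(13^2) = 13^2 − 13^1 = 169 − 13 = 156.
Multiply: 2 · 2 · 1210 · 156 = 755040.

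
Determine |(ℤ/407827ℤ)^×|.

329280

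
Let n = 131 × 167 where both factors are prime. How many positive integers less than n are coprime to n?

21580

φ(n) = (p − 1)(q − 1) = (131−1)(167−1) = 130·166 = 21580.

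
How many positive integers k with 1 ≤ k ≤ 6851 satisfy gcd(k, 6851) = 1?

Factor 6851: 6851 = 13 · 17 · 31.
φ(13) = 13 − 1 = 12.
φ(17) = 17 − 1 = 16.
φ(31) = 31 − 1 = 30.
Since φ is multiplicative, φ(6851) = 12 · 16 · 30 = 5760.

5760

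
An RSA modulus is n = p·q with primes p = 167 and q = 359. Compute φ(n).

φ(167) = 167 − 1 = 166.
φ(359) = 359 − 1 = 358.
φ(59953) = 166 × 358 = 59428.

59428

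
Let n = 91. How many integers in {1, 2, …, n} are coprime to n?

Factor 91: 91 = 7 * 13.
φ(7) = 7 − 1 = 6.
φ(13) = 13 − 1 = 12.
φ(91) = 6 × 12 = 72.

72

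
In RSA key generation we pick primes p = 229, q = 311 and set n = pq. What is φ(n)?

70680

φ(pq) = (p−1)(q−1) = 228 · 310 = 70680.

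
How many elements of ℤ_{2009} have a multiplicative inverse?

Prime factorization: 2009 = 7**2 × 41.
φ(2009) = 2009 · (1 − 1/7) · (1 − 1/41)
       = 2009 · 240/287 = 1680.

1680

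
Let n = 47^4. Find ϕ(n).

4775858

φ(47^4) = 47^4 − 47^3 = 4879681 − 103823 = 4775858.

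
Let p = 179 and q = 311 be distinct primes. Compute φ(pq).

55180

φ(179) = 179 − 1 = 178.
φ(311) = 311 − 1 = 310.
Since φ is multiplicative, φ(55669) = 178 · 310 = 55180.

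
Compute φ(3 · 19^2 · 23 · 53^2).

41472288

φ(69969381) = 69969381 · (1 − 1/3) · (1 − 1/19) · (1 − 1/23) · (1 − 1/53)
       = 69969381 · 41184/69483 = 41472288.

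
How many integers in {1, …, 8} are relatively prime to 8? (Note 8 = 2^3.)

4

φ(2^3) = 2^3 − 2^2 = 8 − 4 = 4.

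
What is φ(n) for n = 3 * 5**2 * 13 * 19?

8640

φ(3) = 3 − 1 = 2.
φ(5^2) = 5^1·(5−1) = 5·4 = 20.
φ(13) = 13 − 1 = 12.
φ(19) = 19 − 1 = 18.
φ(18525) = 2 × 20 × 12 × 18 = 8640.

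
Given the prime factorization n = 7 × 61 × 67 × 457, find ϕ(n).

φ(13074313) = 13074313 · (1 − 1/7) · (1 − 1/61) · (1 − 1/67) · (1 − 1/457)
       = 13074313 · 10834560/13074313 = 10834560.

10834560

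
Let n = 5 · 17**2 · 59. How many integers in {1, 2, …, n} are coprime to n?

63104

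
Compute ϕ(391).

352

391 = 17 × 23.
φ(391) = 391 · (1 − 1/17) · (1 − 1/23)
       = 391 · 352/391 = 352.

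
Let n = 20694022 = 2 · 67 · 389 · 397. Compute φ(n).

10140768

φ(2) = 2 − 1 = 1.
φ(67) = 67 − 1 = 66.
φ(389) = 389 − 1 = 388.
φ(397) = 397 − 1 = 396.
φ(20694022) = 1 × 66 × 388 × 396 = 10140768.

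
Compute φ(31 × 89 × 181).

475200

φ(499379) = 499379 · (1 − 1/31) · (1 − 1/89) · (1 − 1/181)
       = 499379 · 475200/499379 = 475200.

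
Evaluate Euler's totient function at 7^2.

42

φ(7^2) = 7^1·(7−1) = 7·6 = 42.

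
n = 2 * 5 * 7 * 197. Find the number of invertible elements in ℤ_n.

4704

φ(13790) = 13790 · (1 − 1/2) · (1 − 1/5) · (1 − 1/7) · (1 − 1/197)
       = 13790 · 4704/13790 = 4704.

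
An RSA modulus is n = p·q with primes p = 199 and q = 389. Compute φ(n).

76824

For distinct primes, φ(pq) = (p−1)(q−1) = 198 × 388 = 76824.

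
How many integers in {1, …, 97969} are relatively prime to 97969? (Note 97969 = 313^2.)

97656

φ(313^2) = 313^1·(313−1) = 313·312 = 97656.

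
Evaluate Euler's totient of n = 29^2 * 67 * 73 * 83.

φ(29^2) = 29^2 − 29^1 = 841 − 29 = 812.
φ(67) = 67 − 1 = 66.
φ(73) = 73 − 1 = 72.
φ(83) = 83 − 1 = 82.
Since φ is multiplicative, φ(341406473) = 812 · 66 · 72 · 82 = 316407168.

316407168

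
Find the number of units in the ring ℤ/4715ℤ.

3520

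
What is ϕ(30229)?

First factor: 30229 = 19 × 37 × 43.
φ(19) = 19 − 1 = 18.
φ(37) = 37 − 1 = 36.
φ(43) = 43 − 1 = 42.
Since φ is multiplicative, φ(30229) = 18 · 36 · 42 = 27216.

27216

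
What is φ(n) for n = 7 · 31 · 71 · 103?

φ(1586921) = 1586921 · (1 − 1/7) · (1 − 1/31) · (1 − 1/71) · (1 − 1/103)
       = 1586921 · 1285200/1586921 = 1285200.

1285200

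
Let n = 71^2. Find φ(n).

φ(5041) = 5041 · (1 − 1/71)
       = 5041 · 70/71 = 4970.

4970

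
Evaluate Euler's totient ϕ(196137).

Prime factorization: 196137 = 3**2 · 19 · 31 · 37.
φ(3^2) = 3^2 − 3^1 = 9 − 3 = 6.
φ(19) = 19 − 1 = 18.
φ(31) = 31 − 1 = 30.
φ(37) = 37 − 1 = 36.
Multiply: 6 · 18 · 30 · 36 = 116640.

116640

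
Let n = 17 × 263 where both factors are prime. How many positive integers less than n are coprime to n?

4192

φ(17) = 17 − 1 = 16.
φ(263) = 263 − 1 = 262.
Since φ is multiplicative, φ(4471) = 16 · 262 = 4192.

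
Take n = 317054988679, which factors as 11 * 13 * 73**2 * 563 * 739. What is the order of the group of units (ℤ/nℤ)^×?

261594904320

φ(317054988679) = 317054988679 · (1 − 1/11) · (1 − 1/13) · (1 − 1/73) · (1 − 1/563) · (1 − 1/739)
       = 317054988679 · 3583491840/4343219023 = 261594904320.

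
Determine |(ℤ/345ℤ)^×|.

176

Factor 345: 345 = 3 × 5 × 23.
φ(345) = 345 · (1 − 1/3) · (1 − 1/5) · (1 − 1/23)
       = 345 · 176/345 = 176.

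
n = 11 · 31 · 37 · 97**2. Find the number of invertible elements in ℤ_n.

φ(11) = 11 − 1 = 10.
φ(31) = 31 − 1 = 30.
φ(37) = 37 − 1 = 36.
φ(97^2) = 97^2 − 97^1 = 9409 − 97 = 9312.
φ(118713353) = 10 × 30 × 36 × 9312 = 100569600.

100569600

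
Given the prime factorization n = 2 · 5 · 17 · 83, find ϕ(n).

5248

φ(14110) = 14110 · (1 − 1/2) · (1 − 1/5) · (1 − 1/17) · (1 − 1/83)
       = 14110 · 5248/14110 = 5248.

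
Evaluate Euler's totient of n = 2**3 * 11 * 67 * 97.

φ(2^3) = 2^3 − 2^2 = 8 − 4 = 4.
φ(11) = 11 − 1 = 10.
φ(67) = 67 − 1 = 66.
φ(97) = 97 − 1 = 96.
Multiply: 4 · 10 · 66 · 96 = 253440.

253440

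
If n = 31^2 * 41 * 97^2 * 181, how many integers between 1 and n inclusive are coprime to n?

62353152000

φ(31^2) = 31^1·(31−1) = 31·30 = 930.
φ(41) = 41 − 1 = 40.
φ(97^2) = 97^2 − 97^1 = 9409 − 97 = 9312.
φ(181) = 181 − 1 = 180.
Since φ is multiplicative, φ(67101045629) = 930 · 40 · 9312 · 180 = 62353152000.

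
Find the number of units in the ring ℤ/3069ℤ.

Prime factorization: 3069 = 3^2 × 11 × 31.
φ(3069) = 3069 · (1 − 1/3) · (1 − 1/11) · (1 − 1/31)
       = 3069 · 600/1023 = 1800.

1800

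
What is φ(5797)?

4800

Prime factorization: 5797 = 11 · 17 · 31.
φ(11) = 11 − 1 = 10.
φ(17) = 17 − 1 = 16.
φ(31) = 31 − 1 = 30.
Since φ is multiplicative, φ(5797) = 10 · 16 · 30 = 4800.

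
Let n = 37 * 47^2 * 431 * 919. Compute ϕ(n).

30723403680

φ(32373542237) = 32373542237 · (1 − 1/37) · (1 − 1/47) · (1 − 1/431) · (1 − 1/919)
       = 32373542237 · 653689440/688798771 = 30723403680.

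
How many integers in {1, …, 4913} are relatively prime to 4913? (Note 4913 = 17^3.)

φ(4913) = 4913 · (1 − 1/17)
       = 4913 · 16/17 = 4624.

4624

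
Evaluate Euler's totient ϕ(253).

Prime factorization: 253 = 11 · 23.
φ(253) = 253 · (1 − 1/11) · (1 − 1/23)
       = 253 · 220/253 = 220.

220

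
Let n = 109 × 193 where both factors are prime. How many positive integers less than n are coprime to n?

20736

φ(n) = (p − 1)(q − 1) = (109−1)(193−1) = 108·192 = 20736.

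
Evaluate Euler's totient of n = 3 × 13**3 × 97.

389376

φ(3) = 3 − 1 = 2.
φ(13^3) = 13^3 − 13^2 = 2197 − 169 = 2028.
φ(97) = 97 − 1 = 96.
φ(639327) = 2 × 2028 × 96 = 389376.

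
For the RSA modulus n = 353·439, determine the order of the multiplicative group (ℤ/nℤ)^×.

φ(pq) = (p−1)(q−1) = 352 · 438 = 154176.

154176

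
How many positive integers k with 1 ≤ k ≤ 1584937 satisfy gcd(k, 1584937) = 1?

Factor 1584937: 1584937 = 29 · 31 · 41 · 43.
φ(1584937) = 1584937 · (1 − 1/29) · (1 − 1/31) · (1 − 1/41) · (1 − 1/43)
       = 1584937 · 1411200/1584937 = 1411200.

1411200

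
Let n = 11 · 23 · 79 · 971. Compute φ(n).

16645200

φ(11) = 11 − 1 = 10.
φ(23) = 23 − 1 = 22.
φ(79) = 79 − 1 = 78.
φ(971) = 971 − 1 = 970.
φ(19407377) = 10 × 22 × 78 × 970 = 16645200.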